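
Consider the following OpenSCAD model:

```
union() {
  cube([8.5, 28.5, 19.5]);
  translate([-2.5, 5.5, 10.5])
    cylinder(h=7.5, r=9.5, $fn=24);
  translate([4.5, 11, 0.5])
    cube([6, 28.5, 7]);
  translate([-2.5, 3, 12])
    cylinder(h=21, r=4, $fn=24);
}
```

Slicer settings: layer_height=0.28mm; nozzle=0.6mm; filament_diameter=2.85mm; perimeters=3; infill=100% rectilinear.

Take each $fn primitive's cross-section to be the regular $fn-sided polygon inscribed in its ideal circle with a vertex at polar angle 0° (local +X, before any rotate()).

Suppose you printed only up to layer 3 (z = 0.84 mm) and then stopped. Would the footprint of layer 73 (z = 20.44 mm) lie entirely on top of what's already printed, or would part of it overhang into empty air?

Compare the two slices. At z = 0.84: the cube is present — its section is the full 8.5×28.5 rectangle (area 242.25 mm²); the cylinder at (-2.5, 5.5) does not reach this height (z outside [10.5, 18]); the 6×28.5 cube at (4.5, 11) contributes its full rectangle (area 171.00 mm²); the cylinder at (-2.5, 3) is absent (z outside [12, 33]); Taking the union: the regions partially overlap — summed areas 413.25 mm² minus the doubly-counted overlap 70.00 mm² gives 343.25 mm² — area = 343.25 mm². At z = 20.44: the cube does not reach this height (z outside [0, 19.5]); the cylinder at (-2.5, 5.5) does not reach this height (z outside [10.5, 18]); the cube at (4.5, 11) does not reach this height (z outside [0.5, 7.5]); the r=4 cylinder at (-2.5, 3) contributes a regular 24-gon of circumradius 4 (area = (24/2)·4.000²·sin(360°/24) = 49.69 mm²); Taking the union: only the r=4 cylinder at (-2.5, 3) is present, so the union is just that shape — area = 49.69 mm². Checking containment: at z = 20.44 the cross-section extends beyond the z = 0.84 cross-section by about 43.33 mm².

part overhangs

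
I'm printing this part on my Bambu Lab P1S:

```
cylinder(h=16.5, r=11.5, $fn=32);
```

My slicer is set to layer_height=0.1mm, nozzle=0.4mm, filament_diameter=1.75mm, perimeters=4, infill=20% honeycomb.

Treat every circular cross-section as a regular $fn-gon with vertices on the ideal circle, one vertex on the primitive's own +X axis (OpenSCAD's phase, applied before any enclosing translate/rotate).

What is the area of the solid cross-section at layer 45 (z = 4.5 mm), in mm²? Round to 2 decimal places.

At z = 4.5 mm: the cylinder: section is a regular 32-gon, circumradius r=11.5 (area = (32/2)·11.500²·sin(360°/32) = 412.81 mm²). Overall, the cross-section is a single solid region. Net area = 412.81 mm².

412.81 mm²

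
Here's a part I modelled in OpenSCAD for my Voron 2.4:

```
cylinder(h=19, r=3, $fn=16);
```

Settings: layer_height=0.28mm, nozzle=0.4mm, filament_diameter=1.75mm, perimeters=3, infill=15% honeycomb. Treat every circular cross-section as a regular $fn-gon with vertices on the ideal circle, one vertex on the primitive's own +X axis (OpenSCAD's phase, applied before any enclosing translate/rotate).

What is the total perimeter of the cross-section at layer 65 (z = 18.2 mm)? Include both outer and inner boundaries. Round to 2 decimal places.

18.73 mm

At z = 18.2 mm: the r=3 cylinder contributes a regular 16-gon of circumradius 3 (perimeter = 2·16·3.000·sin(180°/16) = 18.73 mm). Overall, the cross-section is a single solid region. Total boundary length (outer) = 18.73 mm.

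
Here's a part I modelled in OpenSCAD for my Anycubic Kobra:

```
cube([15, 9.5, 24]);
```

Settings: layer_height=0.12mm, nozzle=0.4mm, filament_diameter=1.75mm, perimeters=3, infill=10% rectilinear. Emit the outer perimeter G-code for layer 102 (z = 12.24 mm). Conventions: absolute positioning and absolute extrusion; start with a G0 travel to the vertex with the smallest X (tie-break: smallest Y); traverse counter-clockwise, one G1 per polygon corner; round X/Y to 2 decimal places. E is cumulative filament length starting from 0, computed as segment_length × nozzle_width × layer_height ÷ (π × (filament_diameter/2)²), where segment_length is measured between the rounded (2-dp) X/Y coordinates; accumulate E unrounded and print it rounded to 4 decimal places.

G0 X0.00 Y0.00 Z12.24
G1 X15.00 Y0.00 E0.2993
G1 X15.00 Y9.50 E0.4889
G1 X0.00 Y9.50 E0.7883
G1 X0.00 Y0.00 E0.9778

At z = 12.24 mm: the 15×9.5 cube contributes its full rectangle. The outline is a single polygon with 4 vertices. Extrusion per mm of travel: 0.4 × 0.12 / (π × 0.875²) = 0.019956. Accumulating E over each segment gives final E = 0.9778.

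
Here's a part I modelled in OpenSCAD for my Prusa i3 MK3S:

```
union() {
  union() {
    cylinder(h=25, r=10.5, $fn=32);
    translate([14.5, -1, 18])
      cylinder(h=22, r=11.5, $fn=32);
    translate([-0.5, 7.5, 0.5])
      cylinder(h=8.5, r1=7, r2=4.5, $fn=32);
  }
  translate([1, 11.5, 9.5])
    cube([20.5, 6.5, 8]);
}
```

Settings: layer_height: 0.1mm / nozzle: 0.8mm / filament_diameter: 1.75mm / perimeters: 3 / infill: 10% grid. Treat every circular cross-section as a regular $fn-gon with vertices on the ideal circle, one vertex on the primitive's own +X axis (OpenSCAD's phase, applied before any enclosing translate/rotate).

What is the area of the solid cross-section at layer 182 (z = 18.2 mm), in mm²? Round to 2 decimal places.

672.94 mm²

At z = 18.2 mm: the r=10.5 cylinder contributes a regular 32-gon of circumradius 10.5 (area = (32/2)·10.500²·sin(360°/32) = 344.14 mm²); the cylinder at (14.5, -1): section is a regular 32-gon, circumradius r=11.5 (area = (32/2)·11.500²·sin(360°/32) = 412.81 mm²); the cone at (-0.5, 7.5) is not intersected at this z (z outside [0.5, 9]); Merging all regions: the regions partially overlap — summed areas 756.95 mm² minus the doubly-counted overlap 84.01 mm² gives 672.94 mm² — area = 672.94 mm²; the cube at (1, 11.5) is not intersected at this z (z outside [9.5, 17.5]); Merging all regions: only that combined region is present, so the union is just that shape — area = 672.94 mm². Overall, the cross-section is a single solid region. Net area = 672.94 mm².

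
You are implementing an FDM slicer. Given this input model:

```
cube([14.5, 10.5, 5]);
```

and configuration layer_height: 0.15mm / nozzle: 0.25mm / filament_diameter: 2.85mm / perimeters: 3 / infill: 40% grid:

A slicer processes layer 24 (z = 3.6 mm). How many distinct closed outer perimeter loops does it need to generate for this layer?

At z = 3.6 mm: the cube (footprint 14.5×10.5) is included at this height. The result has 1 disconnected region.

1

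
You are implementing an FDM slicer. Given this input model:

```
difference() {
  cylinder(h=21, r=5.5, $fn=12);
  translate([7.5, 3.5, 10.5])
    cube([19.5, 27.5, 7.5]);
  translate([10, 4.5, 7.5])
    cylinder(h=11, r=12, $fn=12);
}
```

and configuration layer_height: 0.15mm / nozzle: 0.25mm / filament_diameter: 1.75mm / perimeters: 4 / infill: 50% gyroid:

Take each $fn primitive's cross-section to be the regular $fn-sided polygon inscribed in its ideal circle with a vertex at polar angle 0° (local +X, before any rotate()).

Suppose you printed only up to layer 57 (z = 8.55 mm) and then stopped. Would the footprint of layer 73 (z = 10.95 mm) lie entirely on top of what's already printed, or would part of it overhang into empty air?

entirely on top

Compare the two slices. At z = 8.55: the r=5.5 cylinder gives a regular 12-gon of circumradius 5.5 (constant along its height) (area = (12/2)·5.500²·sin(360°/12) = 90.75 mm²); the cube at (7.5, 3.5) does not reach this height (z outside [10.5, 18]); the r=12 cylinder at (10, 4.5) gives a regular 12-gon of circumradius 12 (constant along its height) (area = (12/2)·12.000²·sin(360°/12) = 432.00 mm²); Subtracting the remaining from the first: starting from the r=5.5 cylinder (90.75 mm²), the r=12 cylinder at (10, 4.5) partially overlaps it — only the 48.93 mm² overlap (of its 432.00 mm²) is removed, clipping the outline — area = 41.82 mm². At z = 10.95: the r=5.5 cylinder contributes a regular 12-gon of circumradius 5.5 (area = (12/2)·5.500²·sin(360°/12) = 90.75 mm²); the cube at (7.5, 3.5) is present — its section is the full 19.5×27.5 rectangle (area 536.25 mm²); the r=12 cylinder at (10, 4.5) contributes a regular 12-gon of circumradius 12 (area = (12/2)·12.000²·sin(360°/12) = 432.00 mm²); Subtracting the remaining from the first: starting from the r=5.5 cylinder (90.75 mm²), the 19.5×27.5 cube at (7.5, 3.5) misses the remaining region (no effect); the r=12 cylinder at (10, 4.5) partially overlaps it — only the 48.93 mm² overlap (of its 432.00 mm²) is removed, clipping the outline — area = 41.82 mm². Checking containment: the cross-section at z = 10.95 is a subset of the cross-section at z = 8.55.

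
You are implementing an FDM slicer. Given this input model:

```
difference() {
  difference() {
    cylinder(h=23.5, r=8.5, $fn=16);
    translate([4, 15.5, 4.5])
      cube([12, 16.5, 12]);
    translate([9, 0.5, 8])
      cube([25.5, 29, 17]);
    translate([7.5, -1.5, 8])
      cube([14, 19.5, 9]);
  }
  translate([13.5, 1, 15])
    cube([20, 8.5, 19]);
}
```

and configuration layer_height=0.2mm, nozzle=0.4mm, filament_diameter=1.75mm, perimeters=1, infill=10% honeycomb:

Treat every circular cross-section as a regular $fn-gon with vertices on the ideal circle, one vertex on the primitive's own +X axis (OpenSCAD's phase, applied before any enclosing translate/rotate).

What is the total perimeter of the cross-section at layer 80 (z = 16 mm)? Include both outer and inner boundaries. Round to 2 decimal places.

53.57 mm

At z = 16 mm: the r=8.5 cylinder contributes a regular 16-gon of circumradius 8.5 (perimeter = 2·16·8.500·sin(180°/16) = 53.06 mm); the cube at (4, 15.5) is present — its section is the full 12×16.5 rectangle (perimeter 57.00 mm); the cube at (9, 0.5) (footprint 25.5×29) is included at this height (perimeter 109.00 mm); the 14×19.5 cube at (7.5, -1.5) contributes its full rectangle (perimeter 67.00 mm); Subtracting the remaining from the first: starting from the r=8.5 cylinder, the 12×16.5 cube at (4, 15.5) misses the remaining region (no effect); the 25.5×29 cube at (9, 0.5) misses the remaining region (no effect); the 14×19.5 cube at (7.5, -1.5) partially overlaps it — only the 3.57 mm² overlap (of its 273.00 mm²) is removed, clipping the outline — boundary = 53.57 mm; the 20×8.5 cube at (13.5, 1) contributes its full rectangle (perimeter 57.00 mm); Taking the first minus the rest: starting from the result so far, the 20×8.5 cube at (13.5, 1) misses the remaining region (no effect) — boundary = 53.57 mm. Overall, the cross-section is a single solid region. Total boundary length (outer) = 53.57 mm.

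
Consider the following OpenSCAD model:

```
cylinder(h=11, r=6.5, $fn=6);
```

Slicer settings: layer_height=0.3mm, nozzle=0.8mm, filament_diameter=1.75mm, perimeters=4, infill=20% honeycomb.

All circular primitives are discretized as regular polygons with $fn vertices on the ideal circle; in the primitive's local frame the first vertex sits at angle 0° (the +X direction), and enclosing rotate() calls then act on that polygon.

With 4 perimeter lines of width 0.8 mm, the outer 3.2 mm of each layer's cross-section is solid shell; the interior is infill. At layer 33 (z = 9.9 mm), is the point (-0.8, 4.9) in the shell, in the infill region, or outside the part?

shell

At z = 9.9 mm: the r=6.5 cylinder contributes a regular 6-gon of circumradius 6.5. Overall, the cross-section is a single solid region. The nearest boundary edge runs (3.25, 5.63)→(-3.25, 5.63); distance from the point to it = 0.73 mm. The point is inside the cross-section, 0.73 mm from the nearest boundary — within the 3.2 mm shell band (4 × 0.8).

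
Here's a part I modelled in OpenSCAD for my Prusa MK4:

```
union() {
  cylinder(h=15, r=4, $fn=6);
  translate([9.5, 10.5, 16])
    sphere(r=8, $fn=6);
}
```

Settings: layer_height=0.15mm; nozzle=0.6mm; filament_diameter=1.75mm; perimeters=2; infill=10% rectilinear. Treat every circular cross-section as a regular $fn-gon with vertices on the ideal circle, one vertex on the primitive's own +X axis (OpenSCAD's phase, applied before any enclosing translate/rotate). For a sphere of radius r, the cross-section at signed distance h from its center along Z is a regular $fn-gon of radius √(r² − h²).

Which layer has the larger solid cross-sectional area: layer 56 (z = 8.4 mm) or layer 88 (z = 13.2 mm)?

Layer 56 (z = 8.4): the r=4 cylinder contributes a regular 6-gon of circumradius 4 (area = (6/2)·4.000²·sin(360°/6) = 41.57 mm²); the sphere at (9.5, 10.5): section is a regular 6-gon, circumradius = √(r²−h²) = √(8²−7.6²) = 2.498 (area = (6/2)·2.498²·sin(360°/6) = 16.21 mm²); Merging all regions: the 2 present regions are separate (no shared area or edge), so areas and boundary lengths simply add and each stays a separate island — area = 57.78 mm². So its area = 57.78 mm². Layer 88 (z = 13.2): the r=4 cylinder gives a regular 6-gon of circumradius 4 (constant along its height) (area = (6/2)·4.000²·sin(360°/6) = 41.57 mm²); the sphere at (9.5, 10.5): section is a regular 6-gon, circumradius = √(r²−h²) = √(8²−2.8²) = 7.494 (area = (6/2)·7.494²·sin(360°/6) = 145.91 mm²); Taking the union: the 2 present regions are separate (no shared area or edge), so areas and boundary lengths simply add and each stays a separate island — area = 187.48 mm². So its area = 187.48 mm². Layer 88 is larger (187.48 vs 57.78 mm²).

layer 88 (z = 13.2 mm)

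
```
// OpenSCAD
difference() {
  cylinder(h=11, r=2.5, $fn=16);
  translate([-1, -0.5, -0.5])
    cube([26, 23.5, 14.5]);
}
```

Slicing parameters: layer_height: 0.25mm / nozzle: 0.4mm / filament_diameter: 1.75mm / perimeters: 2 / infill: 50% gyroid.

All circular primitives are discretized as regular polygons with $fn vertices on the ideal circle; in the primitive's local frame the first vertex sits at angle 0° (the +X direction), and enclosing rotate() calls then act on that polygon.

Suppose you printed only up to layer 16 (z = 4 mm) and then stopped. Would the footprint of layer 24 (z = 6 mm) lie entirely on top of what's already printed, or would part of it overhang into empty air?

entirely on top

Compare the two slices. At z = 4: the r=2.5 cylinder contributes a regular 16-gon of circumradius 2.5 (area = (16/2)·2.500²·sin(360°/16) = 19.13 mm²); the cube at (-1, -0.5) is present — its section is the full 26×23.5 rectangle (area 611.00 mm²); Subtracting the remaining from the first: starting from the r=2.5 cylinder (19.13 mm²), the 26×23.5 cube at (-1, -0.5) partially overlaps it — only the 8.91 mm² overlap (of its 611.00 mm²) is removed, clipping the outline — area = 10.23 mm². At z = 6: the r=2.5 cylinder gives a regular 16-gon of circumradius 2.5 (constant along its height) (area = (16/2)·2.500²·sin(360°/16) = 19.13 mm²); the 26×23.5 cube at (-1, -0.5) contributes its full rectangle (area 611.00 mm²); Subtracting the remaining from the first: starting from the r=2.5 cylinder (19.13 mm²), the 26×23.5 cube at (-1, -0.5) partially overlaps it — only the 8.91 mm² overlap (of its 611.00 mm²) is removed, clipping the outline — area = 10.23 mm². Checking containment: the cross-section at z = 6 is a subset of the cross-section at z = 4.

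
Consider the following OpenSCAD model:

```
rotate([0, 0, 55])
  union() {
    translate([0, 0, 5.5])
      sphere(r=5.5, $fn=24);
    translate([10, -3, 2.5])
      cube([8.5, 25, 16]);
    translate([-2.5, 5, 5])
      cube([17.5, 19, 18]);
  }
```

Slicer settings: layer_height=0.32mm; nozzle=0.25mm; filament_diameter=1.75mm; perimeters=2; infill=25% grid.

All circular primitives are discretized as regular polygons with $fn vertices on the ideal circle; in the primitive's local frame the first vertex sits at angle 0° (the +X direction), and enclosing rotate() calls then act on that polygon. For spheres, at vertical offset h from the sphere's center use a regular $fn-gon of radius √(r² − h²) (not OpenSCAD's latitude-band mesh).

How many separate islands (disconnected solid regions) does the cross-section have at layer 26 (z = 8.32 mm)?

2

At z = 8.32 mm: the sphere: section is a regular 24-gon, circumradius = √(r²−h²) = √(5.5²−2.82²) = 4.722; the cube at (10, -3) is present — its section is the full 8.5×25 rectangle; the cube at (-2.5, 5) (footprint 17.5×19) is included at this height; Taking the union: the regions partially overlap (shared area 85.00 mm²), so overlapping operands fuse into one piece — 2 connected regions; (rotated 55° about Z; rotation is an isometry so areas/perimeters/island counts are preserved). Overall, the cross-section has 2 separate islands. Island count = 2.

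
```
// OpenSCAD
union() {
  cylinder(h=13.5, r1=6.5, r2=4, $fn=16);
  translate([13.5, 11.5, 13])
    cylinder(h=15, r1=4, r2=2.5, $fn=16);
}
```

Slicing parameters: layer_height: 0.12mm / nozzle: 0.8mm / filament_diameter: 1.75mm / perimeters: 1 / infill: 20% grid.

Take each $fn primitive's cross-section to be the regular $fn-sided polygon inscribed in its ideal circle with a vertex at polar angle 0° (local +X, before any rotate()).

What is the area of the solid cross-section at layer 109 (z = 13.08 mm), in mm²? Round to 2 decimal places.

At z = 13.08 mm: the cone contributes a regular 16-gon of circumradius 4.078 (interpolated between r1=6.5 and r2=4 at t=0.969) (area = (16/2)·4.078²·sin(360°/16) = 50.91 mm²); the cone at (13.5, 11.5) contributes a regular 16-gon of circumradius 3.992 (interpolated between r1=4 and r2=2.5 at t=0.005) (area = (16/2)·3.992²·sin(360°/16) = 48.79 mm²); Merging all regions: the 2 present regions are separate (no shared area or edge), so areas and boundary lengths simply add and each stays a separate island — area = 99.69 mm². Overall, the cross-section has 2 separate islands. Net area = 99.69 mm².

99.69 mm²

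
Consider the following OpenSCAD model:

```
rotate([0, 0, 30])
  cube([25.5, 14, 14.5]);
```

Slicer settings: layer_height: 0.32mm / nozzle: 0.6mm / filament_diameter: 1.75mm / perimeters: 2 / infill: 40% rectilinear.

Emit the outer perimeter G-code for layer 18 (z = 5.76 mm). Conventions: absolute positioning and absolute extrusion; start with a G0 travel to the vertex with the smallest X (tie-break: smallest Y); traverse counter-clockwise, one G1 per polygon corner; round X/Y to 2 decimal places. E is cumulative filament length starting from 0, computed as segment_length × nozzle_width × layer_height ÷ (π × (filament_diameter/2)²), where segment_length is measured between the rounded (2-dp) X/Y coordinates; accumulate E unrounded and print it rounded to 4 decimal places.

At z = 5.76 mm: the cube (footprint 25.5×14) is included at this height; (whole slice rotated 30° about Z — lengths, areas and connectivity unchanged). The outline is a single polygon with 4 vertices. Extrusion per mm of travel: 0.6 × 0.32 / (π × 0.875²) = 0.079824. Accumulating E over each segment gives final E = 6.3050.

G0 X-7.00 Y12.12 Z5.76
G1 X0.00 Y0.00 E1.1172
G1 X22.08 Y12.75 E3.1525
G1 X15.08 Y24.87 E4.2697
G1 X-7.00 Y12.12 E6.3050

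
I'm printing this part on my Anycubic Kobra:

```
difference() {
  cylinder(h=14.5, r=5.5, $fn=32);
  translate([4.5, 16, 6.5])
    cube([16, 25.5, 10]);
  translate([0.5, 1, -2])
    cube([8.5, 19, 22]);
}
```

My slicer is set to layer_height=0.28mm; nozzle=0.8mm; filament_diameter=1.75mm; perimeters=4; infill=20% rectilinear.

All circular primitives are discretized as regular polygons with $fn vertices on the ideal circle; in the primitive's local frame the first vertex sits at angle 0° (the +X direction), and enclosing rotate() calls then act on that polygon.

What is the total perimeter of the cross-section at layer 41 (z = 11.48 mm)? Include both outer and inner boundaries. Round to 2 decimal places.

36.74 mm

At z = 11.48 mm: the cylinder: section is a regular 32-gon, circumradius r=5.5 (perimeter = 2·32·5.500·sin(180°/32) = 34.50 mm); the cube at (4.5, 16) (footprint 16×25.5) is included at this height (perimeter 83.00 mm); the cube at (0.5, 1) is present — its section is the full 8.5×19 rectangle (perimeter 55.00 mm); Subtracting the remaining from the first: starting from the r=5.5 cylinder, the 16×25.5 cube at (4.5, 16) misses the remaining region (no effect); the 8.5×19 cube at (0.5, 1) partially overlaps it — only the 15.92 mm² overlap (of its 161.50 mm²) is removed, clipping the outline — boundary = 36.74 mm. Overall, the cross-section is a single solid region. Total boundary length (outer) = 36.74 mm.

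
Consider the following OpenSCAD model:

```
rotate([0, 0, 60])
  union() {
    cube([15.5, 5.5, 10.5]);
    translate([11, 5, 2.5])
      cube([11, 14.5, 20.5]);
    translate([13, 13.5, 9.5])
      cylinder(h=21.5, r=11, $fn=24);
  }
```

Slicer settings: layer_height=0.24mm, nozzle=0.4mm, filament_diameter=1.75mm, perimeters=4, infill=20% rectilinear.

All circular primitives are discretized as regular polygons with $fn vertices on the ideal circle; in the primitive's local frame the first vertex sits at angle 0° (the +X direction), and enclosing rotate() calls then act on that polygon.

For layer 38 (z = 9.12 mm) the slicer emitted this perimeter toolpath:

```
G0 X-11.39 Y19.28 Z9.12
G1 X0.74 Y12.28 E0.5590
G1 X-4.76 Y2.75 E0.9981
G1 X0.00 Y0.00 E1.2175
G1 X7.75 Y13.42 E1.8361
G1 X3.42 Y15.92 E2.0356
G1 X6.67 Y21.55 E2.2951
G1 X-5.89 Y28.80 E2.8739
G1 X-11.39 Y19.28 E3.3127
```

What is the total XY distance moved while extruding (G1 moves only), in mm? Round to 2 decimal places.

83.00 mm

Sum the Euclidean lengths of each G1 segment: total = 83.00 mm.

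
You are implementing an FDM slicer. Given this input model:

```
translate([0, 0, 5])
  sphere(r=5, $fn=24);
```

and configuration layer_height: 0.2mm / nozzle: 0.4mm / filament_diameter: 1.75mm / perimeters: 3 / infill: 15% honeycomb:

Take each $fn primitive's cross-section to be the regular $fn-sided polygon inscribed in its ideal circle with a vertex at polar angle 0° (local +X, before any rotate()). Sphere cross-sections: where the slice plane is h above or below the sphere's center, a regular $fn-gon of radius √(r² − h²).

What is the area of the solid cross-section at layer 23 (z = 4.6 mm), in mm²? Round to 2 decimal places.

At z = 4.6 mm: the sphere: section is a regular 24-gon, circumradius = √(r²−h²) = √(5²−0.4²) = 4.984 (area = (24/2)·4.984²·sin(360°/24) = 77.15 mm²). Overall, the cross-section is a single solid region. Net area = 77.15 mm².

77.15 mm²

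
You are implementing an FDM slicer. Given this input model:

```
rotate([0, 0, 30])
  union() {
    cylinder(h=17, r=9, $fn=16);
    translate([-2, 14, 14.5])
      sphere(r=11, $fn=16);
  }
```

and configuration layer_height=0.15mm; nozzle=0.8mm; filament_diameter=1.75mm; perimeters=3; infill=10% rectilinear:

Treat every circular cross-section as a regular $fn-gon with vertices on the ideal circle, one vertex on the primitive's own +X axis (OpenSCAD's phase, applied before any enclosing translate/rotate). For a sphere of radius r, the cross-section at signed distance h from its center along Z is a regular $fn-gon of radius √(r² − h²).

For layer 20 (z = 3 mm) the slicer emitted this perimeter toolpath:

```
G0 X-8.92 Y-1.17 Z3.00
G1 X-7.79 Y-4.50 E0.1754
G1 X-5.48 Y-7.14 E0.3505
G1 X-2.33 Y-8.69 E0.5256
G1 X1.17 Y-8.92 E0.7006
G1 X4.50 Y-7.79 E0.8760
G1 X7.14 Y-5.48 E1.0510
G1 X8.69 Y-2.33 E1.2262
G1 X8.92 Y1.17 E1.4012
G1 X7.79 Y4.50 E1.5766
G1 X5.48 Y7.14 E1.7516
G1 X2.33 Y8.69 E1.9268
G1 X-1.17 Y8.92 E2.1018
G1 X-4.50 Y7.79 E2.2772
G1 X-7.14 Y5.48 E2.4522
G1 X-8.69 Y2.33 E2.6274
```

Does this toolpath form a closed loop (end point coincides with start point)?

Start point (G0): (-8.92, -1.17). End point (last G1): the path does not return to the start — open.

no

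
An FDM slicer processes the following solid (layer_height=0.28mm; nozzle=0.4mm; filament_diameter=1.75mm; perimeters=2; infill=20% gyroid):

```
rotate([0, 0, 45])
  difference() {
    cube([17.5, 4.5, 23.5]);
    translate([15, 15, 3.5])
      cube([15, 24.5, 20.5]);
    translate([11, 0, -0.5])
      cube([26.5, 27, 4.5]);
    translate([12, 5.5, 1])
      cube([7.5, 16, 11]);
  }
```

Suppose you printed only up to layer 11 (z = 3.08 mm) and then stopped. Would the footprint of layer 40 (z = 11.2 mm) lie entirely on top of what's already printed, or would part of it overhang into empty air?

part overhangs

Compare the two slices. At z = 3.08: the cube (footprint 17.5×4.5) is included at this height (area 78.75 mm²); the cube at (15, 15) is absent (z outside [3.5, 24]); the cube at (11, 0) is present — its section is the full 26.5×27 rectangle (area 715.50 mm²); the 7.5×16 cube at (12, 5.5) contributes its full rectangle (area 120.00 mm²); Taking the first minus the rest: starting from the 17.5×4.5 cube (78.75 mm²), the 26.5×27 cube at (11, 0) partially overlaps it — only the 29.25 mm² overlap (of its 715.50 mm²) is removed, clipping the outline; the 7.5×16 cube at (12, 5.5) misses the remaining region (no effect) — area = 49.50 mm²; (whole slice rotated 45° about Z — lengths, areas and connectivity unchanged). At z = 11.2: the cube (footprint 17.5×4.5) is included at this height (area 78.75 mm²); the 15×24.5 cube at (15, 15) contributes its full rectangle (area 367.50 mm²); the cube at (11, 0) is not intersected at this z (z outside [-0.5, 4]); the 7.5×16 cube at (12, 5.5) contributes its full rectangle (area 120.00 mm²); Taking the first minus the rest: starting from the 17.5×4.5 cube (78.75 mm²), the 15×24.5 cube at (15, 15) misses the remaining region (no effect); the 7.5×16 cube at (12, 5.5) misses the remaining region (no effect) — area = 78.75 mm²; (rotated 45° about Z; rotation is an isometry so areas/perimeters/island counts are preserved). Checking containment: at z = 11.2 the cross-section extends beyond the z = 3.08 cross-section by about 29.25 mm².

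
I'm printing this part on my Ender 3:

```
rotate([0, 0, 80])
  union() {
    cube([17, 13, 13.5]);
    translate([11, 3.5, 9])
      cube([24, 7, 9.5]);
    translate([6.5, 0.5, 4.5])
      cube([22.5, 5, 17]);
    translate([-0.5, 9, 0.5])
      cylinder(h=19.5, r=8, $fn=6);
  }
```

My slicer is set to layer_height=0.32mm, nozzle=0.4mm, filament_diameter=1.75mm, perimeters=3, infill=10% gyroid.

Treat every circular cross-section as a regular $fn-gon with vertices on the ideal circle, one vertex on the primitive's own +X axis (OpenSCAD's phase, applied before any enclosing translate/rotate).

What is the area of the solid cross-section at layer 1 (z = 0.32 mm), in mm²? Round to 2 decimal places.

At z = 0.32 mm: the cube is present — its section is the full 17×13 rectangle (area 221.00 mm²); the cube at (11, 3.5) is not intersected at this z (z outside [9, 18.5]); the cube at (6.5, 0.5) does not reach this height (z outside [4.5, 21.5]); the cylinder at (-0.5, 9) is absent (z outside [0.5, 20]); Taking the union: only the 17×13 cube is present, so the union is just that shape — area = 221.00 mm²; (whole slice rotated 80° about Z — lengths, areas and connectivity unchanged). Overall, the cross-section is a single solid region. Net area = 221.00 mm².

221.00 mm²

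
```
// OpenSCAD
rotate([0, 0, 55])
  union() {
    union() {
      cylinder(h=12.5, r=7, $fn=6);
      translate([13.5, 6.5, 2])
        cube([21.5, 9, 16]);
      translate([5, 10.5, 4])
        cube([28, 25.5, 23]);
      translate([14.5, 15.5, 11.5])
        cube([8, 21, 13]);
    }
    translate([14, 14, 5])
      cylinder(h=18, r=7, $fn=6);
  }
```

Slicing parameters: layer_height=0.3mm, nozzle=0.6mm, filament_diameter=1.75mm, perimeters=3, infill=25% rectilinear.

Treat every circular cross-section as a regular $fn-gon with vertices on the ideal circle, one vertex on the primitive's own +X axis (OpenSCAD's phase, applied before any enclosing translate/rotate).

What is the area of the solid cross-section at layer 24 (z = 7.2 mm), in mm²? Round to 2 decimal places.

At z = 7.2 mm: the r=7 cylinder contributes a regular 6-gon of circumradius 7 (area = (6/2)·7.000²·sin(360°/6) = 127.31 mm²); the 21.5×9 cube at (13.5, 6.5) contributes its full rectangle (area 193.50 mm²); the cube at (5, 10.5) is present — its section is the full 28×25.5 rectangle (area 714.00 mm²); the cube at (14.5, 15.5) is absent (z outside [11.5, 24.5]); Merging all regions: the regions partially overlap — summed areas 1034.81 mm² minus the doubly-counted overlap 97.50 mm² gives 937.31 mm² — area = 937.31 mm²; the r=7 cylinder at (14, 14) contributes a regular 6-gon of circumradius 7 (area = (6/2)·7.000²·sin(360°/6) = 127.31 mm²); Taking the union: the regions partially overlap — summed areas 1064.61 mm² minus the doubly-counted overlap 117.72 mm² gives 946.89 mm² — area = 946.89 mm²; (rotated 55° about Z; rotation is an isometry so areas/perimeters/island counts are preserved). Overall, the cross-section has 2 separate islands. Net area = 946.89 mm².

946.89 mm²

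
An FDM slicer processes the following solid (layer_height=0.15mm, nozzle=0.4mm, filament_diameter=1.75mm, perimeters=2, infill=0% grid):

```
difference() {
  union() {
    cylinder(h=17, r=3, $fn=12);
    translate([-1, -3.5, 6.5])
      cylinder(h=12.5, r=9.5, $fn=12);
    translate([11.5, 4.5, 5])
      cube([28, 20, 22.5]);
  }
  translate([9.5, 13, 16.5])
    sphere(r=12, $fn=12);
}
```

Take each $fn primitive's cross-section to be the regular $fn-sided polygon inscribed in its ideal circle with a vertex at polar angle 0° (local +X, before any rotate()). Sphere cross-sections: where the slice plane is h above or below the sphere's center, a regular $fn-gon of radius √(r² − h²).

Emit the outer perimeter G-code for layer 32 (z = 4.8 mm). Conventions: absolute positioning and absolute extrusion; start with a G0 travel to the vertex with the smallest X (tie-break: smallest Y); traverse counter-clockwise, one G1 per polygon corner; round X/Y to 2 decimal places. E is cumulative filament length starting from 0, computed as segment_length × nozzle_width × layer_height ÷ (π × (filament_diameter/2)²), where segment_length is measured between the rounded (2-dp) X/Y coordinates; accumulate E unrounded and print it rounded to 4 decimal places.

At z = 4.8 mm: the cylinder: section is a regular 12-gon, circumradius r=3; the cylinder at (-1, -3.5) is not intersected at this z (z outside [6.5, 19]); the cube at (11.5, 4.5) does not reach this height (z outside [5, 27.5]); Merging all regions: only the r=3 cylinder is present, so the union is just that shape — 1 connected region; the r=12 sphere at (9.5, 13) contributes a regular 12-gon of circumradius √(12²−11.7²) = 2.666; Subtracting the remaining from the first: starting from that combined region, the r=12 sphere at (9.5, 13) misses the remaining region (no effect) — 1 connected region. The outline is a single polygon with 12 vertices. Extrusion per mm of travel: 0.4 × 0.15 / (π × 0.875²) = 0.024945. Accumulating E over each segment gives final E = 0.4650.

G0 X-3.00 Y0.00 Z4.80
G1 X-2.60 Y-1.50 E0.0387
G1 X-1.50 Y-2.60 E0.0775
G1 X0.00 Y-3.00 E0.1163
G1 X1.50 Y-2.60 E0.1550
G1 X2.60 Y-1.50 E0.1938
G1 X3.00 Y0.00 E0.2325
G1 X2.60 Y1.50 E0.2712
G1 X1.50 Y2.60 E0.3100
G1 X0.00 Y3.00 E0.3488
G1 X-1.50 Y2.60 E0.3875
G1 X-2.60 Y1.50 E0.4263
G1 X-3.00 Y0.00 E0.4650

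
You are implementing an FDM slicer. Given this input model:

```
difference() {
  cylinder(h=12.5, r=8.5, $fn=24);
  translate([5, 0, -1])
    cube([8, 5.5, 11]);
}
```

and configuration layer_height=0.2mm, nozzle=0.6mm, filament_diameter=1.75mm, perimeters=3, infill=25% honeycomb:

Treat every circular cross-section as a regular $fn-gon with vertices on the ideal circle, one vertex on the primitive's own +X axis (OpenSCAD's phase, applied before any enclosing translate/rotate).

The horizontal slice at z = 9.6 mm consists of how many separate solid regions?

1

At z = 9.6 mm: the r=8.5 cylinder gives a regular 24-gon of circumradius 8.5 (constant along its height); the 8×5.5 cube at (5, 0) contributes its full rectangle; Taking the first minus the rest: starting from the r=8.5 cylinder, the 8×5.5 cube at (5, 0) partially overlaps it — only the 15.44 mm² overlap (of its 44.00 mm²) is removed, clipping the outline — 1 connected region. The result has 1 disconnected region.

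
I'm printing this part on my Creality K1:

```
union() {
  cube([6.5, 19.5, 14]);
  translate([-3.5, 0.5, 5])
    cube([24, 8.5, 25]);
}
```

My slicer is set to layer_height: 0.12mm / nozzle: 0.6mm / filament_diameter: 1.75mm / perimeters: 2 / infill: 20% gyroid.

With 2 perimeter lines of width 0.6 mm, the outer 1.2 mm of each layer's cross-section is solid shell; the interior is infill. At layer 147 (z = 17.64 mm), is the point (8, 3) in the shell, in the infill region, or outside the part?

At z = 17.64 mm: the cube is absent (z outside [0, 14]); the cube at (-3.5, 0.5) (footprint 24×8.5) is included at this height; Merging all regions: only the 24×8.5 cube at (-3.5, 0.5) is present, so the union is just that shape — 1 connected region. Overall, the cross-section is a single solid region. The nearest boundary edge runs (-3.50, 0.50)→(20.50, 0.50); distance from the point to it = 2.50 mm. The point is inside the cross-section and 2.50 mm from the nearest boundary — more than the 1.2 mm shell width (2 × 0.6), so it's in the infill interior.

infill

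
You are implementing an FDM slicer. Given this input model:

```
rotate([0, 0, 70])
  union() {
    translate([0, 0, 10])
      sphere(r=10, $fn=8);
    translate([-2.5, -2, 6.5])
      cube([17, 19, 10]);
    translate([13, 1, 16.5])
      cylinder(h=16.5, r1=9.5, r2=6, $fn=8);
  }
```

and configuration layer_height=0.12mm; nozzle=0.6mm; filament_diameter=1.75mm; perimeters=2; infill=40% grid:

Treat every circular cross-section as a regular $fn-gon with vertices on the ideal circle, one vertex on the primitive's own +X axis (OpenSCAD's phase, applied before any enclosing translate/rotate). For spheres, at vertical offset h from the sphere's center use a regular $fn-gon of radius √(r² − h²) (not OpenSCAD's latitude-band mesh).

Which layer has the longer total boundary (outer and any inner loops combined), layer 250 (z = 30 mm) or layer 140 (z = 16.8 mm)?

Layer 250 (z = 30): the sphere is absent (|z−center|=20.000 > r=10); the cube at (-2.5, -2) is absent (z outside [6.5, 16.5]); the cone at (13, 1) (r1=9.5→r2=6) has section circumradius 6.636 here — a regular 8-gon (perimeter = 2·8·6.636·sin(180°/8) = 40.63 mm); Combining (union): only the cone at (13, 1) is present, so the union is just that shape — boundary = 40.63 mm; (rotated 70° about Z; rotation is an isometry so areas/perimeters/island counts are preserved). So its perimeter = 40.63 mm. Layer 140 (z = 16.8): the r=10 sphere slices to a regular 8-gon of circumradius 7.332 (√(r²−h²) with h=6.8 from center) (perimeter = 2·8·7.332·sin(180°/8) = 44.89 mm); the cube at (-2.5, -2) is not intersected at this z (z outside [6.5, 16.5]); the cone at (13, 1) contributes a regular 8-gon of circumradius 9.436 (interpolated between r1=9.5 and r2=6 at t=0.018) (perimeter = 2·8·9.436·sin(180°/8) = 57.78 mm); Taking the union: the regions partially overlap (shared area 16.94 mm²), so the edge portions inside another operand are dropped and the merged outline is re-measured after clipping — boundary = 82.98 mm; (whole slice rotated 70° about Z — lengths, areas and connectivity unchanged). So its perimeter = 82.98 mm. Layer 140 is larger (82.98 vs 40.63 mm).

layer 140 (z = 16.8 mm)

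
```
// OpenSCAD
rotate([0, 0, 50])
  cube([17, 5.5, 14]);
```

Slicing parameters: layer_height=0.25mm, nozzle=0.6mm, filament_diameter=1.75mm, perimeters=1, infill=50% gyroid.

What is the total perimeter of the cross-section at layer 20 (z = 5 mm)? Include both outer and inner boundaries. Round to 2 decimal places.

At z = 5 mm: the cube is present — its section is the full 17×5.5 rectangle (perimeter 45.00 mm); (whole slice rotated 50° about Z — lengths, areas and connectivity unchanged). Overall, the cross-section is a single solid region. Total boundary length (outer) = 45.00 mm.

45.00 mm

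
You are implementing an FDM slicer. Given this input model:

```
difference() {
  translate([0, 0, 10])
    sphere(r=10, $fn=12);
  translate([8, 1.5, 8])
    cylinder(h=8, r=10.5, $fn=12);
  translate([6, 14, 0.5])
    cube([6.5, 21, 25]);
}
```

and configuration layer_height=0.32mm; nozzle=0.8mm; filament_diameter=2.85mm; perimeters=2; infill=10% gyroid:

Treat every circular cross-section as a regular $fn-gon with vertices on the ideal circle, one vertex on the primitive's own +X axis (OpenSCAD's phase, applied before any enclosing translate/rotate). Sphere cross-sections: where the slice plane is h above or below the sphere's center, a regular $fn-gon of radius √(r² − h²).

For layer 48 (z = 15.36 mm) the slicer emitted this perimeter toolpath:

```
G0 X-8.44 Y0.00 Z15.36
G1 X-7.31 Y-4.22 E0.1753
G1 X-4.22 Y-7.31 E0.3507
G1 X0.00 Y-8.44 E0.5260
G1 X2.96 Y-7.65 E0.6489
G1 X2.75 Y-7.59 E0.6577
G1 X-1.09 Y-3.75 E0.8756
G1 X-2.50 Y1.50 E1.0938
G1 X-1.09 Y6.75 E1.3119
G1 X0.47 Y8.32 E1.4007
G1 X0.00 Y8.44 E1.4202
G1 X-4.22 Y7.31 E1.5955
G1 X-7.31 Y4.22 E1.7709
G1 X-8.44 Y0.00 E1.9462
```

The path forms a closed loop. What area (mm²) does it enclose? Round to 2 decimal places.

92.08 mm²

Apply the shoelace formula to the sequence of (X, Y) vertices; enclosed area = 92.08 mm².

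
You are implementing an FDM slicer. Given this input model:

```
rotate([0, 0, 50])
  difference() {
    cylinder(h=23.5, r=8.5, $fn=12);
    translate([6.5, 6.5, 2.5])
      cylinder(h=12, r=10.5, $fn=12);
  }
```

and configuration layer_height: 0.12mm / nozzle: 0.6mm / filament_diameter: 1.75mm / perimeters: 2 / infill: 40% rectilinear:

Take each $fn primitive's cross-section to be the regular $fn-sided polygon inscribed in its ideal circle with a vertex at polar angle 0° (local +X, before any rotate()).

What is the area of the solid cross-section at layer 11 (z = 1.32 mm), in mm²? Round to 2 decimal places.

At z = 1.32 mm: the r=8.5 cylinder gives a regular 12-gon of circumradius 8.5 (constant along its height) (area = (12/2)·8.500²·sin(360°/12) = 216.75 mm²); the cylinder at (6.5, 6.5) does not reach this height (z outside [2.5, 14.5]); Taking the first minus the rest: none of the subtracted shapes is present at this height, so the r=8.5 cylinder is unchanged — area = 216.75 mm²; (rotated 50° about Z; rotation is an isometry so areas/perimeters/island counts are preserved). Overall, the cross-section is a single solid region. Net area = 216.75 mm².

216.75 mm²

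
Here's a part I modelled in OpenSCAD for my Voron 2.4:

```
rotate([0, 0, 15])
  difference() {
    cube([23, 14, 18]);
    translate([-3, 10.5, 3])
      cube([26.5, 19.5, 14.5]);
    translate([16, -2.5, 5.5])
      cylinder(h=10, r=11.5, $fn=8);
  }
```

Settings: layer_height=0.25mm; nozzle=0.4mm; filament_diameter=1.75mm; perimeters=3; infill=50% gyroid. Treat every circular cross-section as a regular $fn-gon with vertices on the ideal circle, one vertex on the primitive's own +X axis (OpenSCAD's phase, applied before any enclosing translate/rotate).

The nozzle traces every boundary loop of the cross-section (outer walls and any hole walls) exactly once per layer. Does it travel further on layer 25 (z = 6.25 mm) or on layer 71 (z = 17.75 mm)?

layer 71 (z = 17.75 mm)

Layer 25 (z = 6.25): the 23×14 cube contributes its full rectangle (perimeter 74.00 mm); the 26.5×19.5 cube at (-3, 10.5) contributes its full rectangle (perimeter 92.00 mm); the cylinder at (16, -2.5): section is a regular 8-gon, circumradius r=11.5 (perimeter = 2·8·11.500·sin(180°/8) = 70.41 mm); Taking the first minus the rest: starting from the 23×14 cube, the 26.5×19.5 cube at (-3, 10.5) partially overlaps it — only the 80.50 mm² overlap (of its 516.75 mm²) is removed, clipping the outline; the r=11.5 cylinder at (16, -2.5) partially overlaps it — only the 118.91 mm² overlap (of its 374.06 mm²) is removed, clipping the outline — boundary = 65.91 mm; (rotated 15° about Z; rotation is an isometry so areas/perimeters/island counts are preserved). So its perimeter = 65.91 mm. Layer 71 (z = 17.75): the cube is present — its section is the full 23×14 rectangle (perimeter 74.00 mm); the cube at (-3, 10.5) is absent (z outside [3, 17.5]); the cylinder at (16, -2.5) is absent (z outside [5.5, 15.5]); After the difference (first − rest): none of the subtracted shapes is present at this height, so the 23×14 cube is unchanged — boundary = 74.00 mm; (rotated 15° about Z; rotation is an isometry so areas/perimeters/island counts are preserved). So its perimeter = 74.00 mm. Layer 71 is larger (74.00 vs 65.91 mm).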